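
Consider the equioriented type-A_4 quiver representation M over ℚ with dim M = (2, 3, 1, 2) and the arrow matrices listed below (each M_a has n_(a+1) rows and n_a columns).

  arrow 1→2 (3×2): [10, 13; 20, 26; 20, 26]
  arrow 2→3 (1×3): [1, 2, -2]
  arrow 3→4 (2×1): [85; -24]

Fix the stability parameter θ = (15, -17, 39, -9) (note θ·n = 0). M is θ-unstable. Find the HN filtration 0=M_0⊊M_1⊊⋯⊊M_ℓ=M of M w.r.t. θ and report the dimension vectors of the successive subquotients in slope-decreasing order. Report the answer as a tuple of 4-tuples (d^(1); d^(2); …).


Via rank(M_{q-1}∘⋯∘M_p): M ≅ I[1,1], I[1,4], I[2,2]^2, I[4,4].
μ_θ-semistable layers: μ^(1)=15; μ^(2)=-1; μ^(3)=-9; μ^(4)=-17

((1, 0, 1, 1); (1, 1, 0, 0); (0, 0, 0, 1); (0, 2, 0, 0))


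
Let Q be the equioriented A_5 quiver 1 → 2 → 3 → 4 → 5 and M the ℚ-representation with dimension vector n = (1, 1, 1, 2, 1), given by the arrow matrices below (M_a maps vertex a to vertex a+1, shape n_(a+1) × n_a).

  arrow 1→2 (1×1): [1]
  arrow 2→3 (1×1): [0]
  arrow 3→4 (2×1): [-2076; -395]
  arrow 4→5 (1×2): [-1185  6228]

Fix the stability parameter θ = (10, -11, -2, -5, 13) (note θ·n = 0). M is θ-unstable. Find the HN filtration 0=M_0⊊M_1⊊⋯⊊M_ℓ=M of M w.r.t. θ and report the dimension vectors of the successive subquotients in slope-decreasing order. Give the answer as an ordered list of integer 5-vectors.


Barcode: M ≅ I[1,2], I[3,4], I[4,5]. HN layers by μ_θ (4 steps, strictly decreasing):
  μ^(1)=13; μ^(2)=-1/2; μ^(3)=-7/2; μ^(4)=-5

((0, 0, 0, 0, 1); (1, 1, 0, 0, 0); (0, 0, 1, 1, 0); (0, 0, 0, 1, 0))


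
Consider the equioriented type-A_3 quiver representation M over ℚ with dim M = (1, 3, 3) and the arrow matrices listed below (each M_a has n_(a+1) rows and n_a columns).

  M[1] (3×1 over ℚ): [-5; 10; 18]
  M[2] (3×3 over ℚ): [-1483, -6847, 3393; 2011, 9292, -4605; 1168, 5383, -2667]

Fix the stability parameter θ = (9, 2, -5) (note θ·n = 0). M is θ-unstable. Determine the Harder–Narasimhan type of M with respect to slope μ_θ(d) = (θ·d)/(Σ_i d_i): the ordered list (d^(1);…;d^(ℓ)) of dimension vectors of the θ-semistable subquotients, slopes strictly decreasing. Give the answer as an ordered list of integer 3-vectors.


Barcode: M ≅ I[1,3], I[2,3]^2. HN layers by μ_θ (2 steps, strictly decreasing):
  μ^(1)=2; μ^(2)=-3/2

((1, 1, 1); (0, 2, 2))


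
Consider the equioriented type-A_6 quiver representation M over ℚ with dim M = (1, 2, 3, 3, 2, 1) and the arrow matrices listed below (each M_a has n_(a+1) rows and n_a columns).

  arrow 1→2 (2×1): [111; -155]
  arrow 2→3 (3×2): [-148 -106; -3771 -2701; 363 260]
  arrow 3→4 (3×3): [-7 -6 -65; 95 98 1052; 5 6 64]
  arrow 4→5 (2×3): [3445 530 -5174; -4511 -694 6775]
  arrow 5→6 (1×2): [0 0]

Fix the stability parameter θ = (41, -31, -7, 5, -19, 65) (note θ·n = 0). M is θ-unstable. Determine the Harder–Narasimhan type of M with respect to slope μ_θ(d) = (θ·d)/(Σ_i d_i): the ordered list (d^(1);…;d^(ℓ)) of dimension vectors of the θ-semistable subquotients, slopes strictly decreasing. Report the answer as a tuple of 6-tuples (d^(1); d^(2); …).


Interval decomposition of M: I[1,5], I[2,3], I[3,5], I[4,4], I[6,6].
HN type (ℓ=5): μ^(1)=65; μ^(2)=5; μ^(3)=-11/5; μ^(4)=-7; μ^(5)=-31

((0, 0, 0, 0, 0, 1); (0, 0, 0, 1, 0, 0); (1, 1, 1, 1, 1, 0); (0, 0, 2, 1, 1, 0); (0, 1, 0, 0, 0, 0))


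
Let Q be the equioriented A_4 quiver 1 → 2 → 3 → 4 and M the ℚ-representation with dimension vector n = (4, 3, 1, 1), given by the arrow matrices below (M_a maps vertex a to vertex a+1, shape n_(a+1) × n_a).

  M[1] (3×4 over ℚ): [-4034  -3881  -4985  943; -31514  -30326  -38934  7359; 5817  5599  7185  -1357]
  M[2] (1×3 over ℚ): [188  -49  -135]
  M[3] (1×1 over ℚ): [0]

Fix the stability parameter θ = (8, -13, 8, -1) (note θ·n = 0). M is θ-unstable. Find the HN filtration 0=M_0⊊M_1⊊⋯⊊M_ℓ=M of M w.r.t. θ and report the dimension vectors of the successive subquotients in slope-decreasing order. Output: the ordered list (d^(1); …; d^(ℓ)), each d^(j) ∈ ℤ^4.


Via rank(M_{q-1}∘⋯∘M_p): M ≅ I[1,1], I[1,2]^2, I[1,3], I[4,4].
μ_θ-semistable layers: μ^(1)=8; μ^(2)=-1; μ^(3)=-5/2

((1, 0, 1, 0); (0, 0, 0, 1); (3, 3, 0, 0))


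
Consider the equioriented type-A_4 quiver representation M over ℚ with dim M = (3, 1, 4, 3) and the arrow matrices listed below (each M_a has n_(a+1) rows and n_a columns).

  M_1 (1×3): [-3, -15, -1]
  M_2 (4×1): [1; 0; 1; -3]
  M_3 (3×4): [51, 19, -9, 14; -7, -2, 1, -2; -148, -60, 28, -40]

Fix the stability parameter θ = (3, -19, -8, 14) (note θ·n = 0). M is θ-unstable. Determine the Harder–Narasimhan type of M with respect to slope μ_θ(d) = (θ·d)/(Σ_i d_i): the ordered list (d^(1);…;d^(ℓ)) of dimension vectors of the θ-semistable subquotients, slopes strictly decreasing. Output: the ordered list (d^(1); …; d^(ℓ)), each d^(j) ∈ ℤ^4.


Barcode: M ≅ I[1,1]^2, I[1,3], I[3,3], I[3,4]^2, I[4,4]. HN layers by μ_θ (3 steps, strictly decreasing):
  μ^(1)=14; μ^(2)=3; μ^(3)=-8

((0, 0, 0, 3); (2, 0, 0, 0); (1, 1, 4, 0))


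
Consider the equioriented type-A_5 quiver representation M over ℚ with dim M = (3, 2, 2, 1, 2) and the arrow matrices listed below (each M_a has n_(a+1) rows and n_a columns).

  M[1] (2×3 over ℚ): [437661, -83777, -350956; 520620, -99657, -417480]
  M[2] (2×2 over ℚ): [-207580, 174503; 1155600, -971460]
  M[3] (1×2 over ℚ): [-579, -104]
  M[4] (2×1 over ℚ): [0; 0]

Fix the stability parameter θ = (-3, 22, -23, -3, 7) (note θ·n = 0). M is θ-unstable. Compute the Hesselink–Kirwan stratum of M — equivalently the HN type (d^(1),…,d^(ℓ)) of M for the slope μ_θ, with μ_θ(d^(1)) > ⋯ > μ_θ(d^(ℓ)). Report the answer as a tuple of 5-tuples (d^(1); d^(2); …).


Barcode: M ≅ I[1,1], I[1,2], I[1,4], I[3,3], I[5,5]^2. HN layers by μ_θ (5 steps, strictly decreasing):
  μ^(1)=22; μ^(2)=7; μ^(3)=-4/3; μ^(4)=-3; μ^(5)=-23

((0, 1, 0, 0, 0); (0, 0, 0, 0, 2); (0, 1, 1, 1, 0); (3, 0, 0, 0, 0); (0, 0, 1, 0, 0))


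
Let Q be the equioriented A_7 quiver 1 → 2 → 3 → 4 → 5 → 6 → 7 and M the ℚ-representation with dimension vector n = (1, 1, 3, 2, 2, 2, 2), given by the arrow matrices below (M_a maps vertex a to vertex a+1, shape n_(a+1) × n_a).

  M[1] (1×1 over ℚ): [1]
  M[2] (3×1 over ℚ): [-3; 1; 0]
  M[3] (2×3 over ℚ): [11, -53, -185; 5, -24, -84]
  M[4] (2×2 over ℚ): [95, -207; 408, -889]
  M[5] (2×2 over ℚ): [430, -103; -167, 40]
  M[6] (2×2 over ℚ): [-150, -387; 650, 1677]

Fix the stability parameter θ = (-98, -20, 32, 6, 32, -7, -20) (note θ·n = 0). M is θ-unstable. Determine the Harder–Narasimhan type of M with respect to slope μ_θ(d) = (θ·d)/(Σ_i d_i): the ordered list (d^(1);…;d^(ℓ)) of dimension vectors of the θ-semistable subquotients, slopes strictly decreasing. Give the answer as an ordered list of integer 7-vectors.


Via rank(M_{q-1}∘⋯∘M_p): M ≅ I[1,7], I[3,3], I[3,6], I[7,7].
μ_θ-semistable layers: μ^(1)=32; μ^(2)=63/4; μ^(3)=43/5; μ^(4)=-20; μ^(5)=-98

((0, 0, 1, 0, 0, 0, 0); (0, 0, 1, 1, 1, 1, 0); (0, 0, 1, 1, 1, 1, 1); (0, 1, 0, 0, 0, 0, 1); (1, 0, 0, 0, 0, 0, 0))


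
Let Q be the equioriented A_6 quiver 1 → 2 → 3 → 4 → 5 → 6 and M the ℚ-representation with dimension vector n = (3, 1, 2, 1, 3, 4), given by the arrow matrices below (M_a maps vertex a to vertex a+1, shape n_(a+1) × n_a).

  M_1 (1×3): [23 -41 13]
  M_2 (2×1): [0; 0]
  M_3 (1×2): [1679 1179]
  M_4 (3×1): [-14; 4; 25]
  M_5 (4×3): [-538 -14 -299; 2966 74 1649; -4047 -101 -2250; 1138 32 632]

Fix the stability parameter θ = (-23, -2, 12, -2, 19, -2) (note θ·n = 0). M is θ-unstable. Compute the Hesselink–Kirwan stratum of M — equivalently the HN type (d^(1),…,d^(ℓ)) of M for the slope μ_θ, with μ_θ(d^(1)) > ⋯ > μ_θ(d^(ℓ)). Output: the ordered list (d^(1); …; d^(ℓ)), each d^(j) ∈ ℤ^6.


Via rank(M_{q-1}∘⋯∘M_p): M ≅ I[1,1]^2, I[1,2], I[3,3], I[3,6], I[5,6]^2, I[6,6].
μ_θ-semistable layers: μ^(1)=12; μ^(2)=17/2; μ^(3)=5; μ^(4)=-2; μ^(5)=-23

((0, 0, 1, 0, 0, 0); (0, 0, 0, 0, 3, 3); (0, 0, 1, 1, 0, 0); (0, 1, 0, 0, 0, 1); (3, 0, 0, 0, 0, 0))


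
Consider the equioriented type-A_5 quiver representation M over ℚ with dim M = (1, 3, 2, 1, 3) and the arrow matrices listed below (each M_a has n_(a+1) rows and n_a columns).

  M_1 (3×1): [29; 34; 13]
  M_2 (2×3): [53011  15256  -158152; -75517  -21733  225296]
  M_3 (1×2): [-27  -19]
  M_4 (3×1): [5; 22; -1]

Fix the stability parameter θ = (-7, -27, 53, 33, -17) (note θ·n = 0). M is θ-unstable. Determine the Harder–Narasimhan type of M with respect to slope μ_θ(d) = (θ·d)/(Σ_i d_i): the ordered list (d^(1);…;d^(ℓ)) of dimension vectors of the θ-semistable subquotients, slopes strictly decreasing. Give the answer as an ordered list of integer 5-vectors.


Interval decomposition of M: I[1,5], I[2,2], I[2,3], I[5,5]^2.
HN type (ℓ=4): μ^(1)=53; μ^(2)=23; μ^(3)=-17; μ^(4)=-27

((0, 0, 1, 0, 0); (0, 0, 1, 1, 1); (1, 1, 0, 0, 2); (0, 2, 0, 0, 0))


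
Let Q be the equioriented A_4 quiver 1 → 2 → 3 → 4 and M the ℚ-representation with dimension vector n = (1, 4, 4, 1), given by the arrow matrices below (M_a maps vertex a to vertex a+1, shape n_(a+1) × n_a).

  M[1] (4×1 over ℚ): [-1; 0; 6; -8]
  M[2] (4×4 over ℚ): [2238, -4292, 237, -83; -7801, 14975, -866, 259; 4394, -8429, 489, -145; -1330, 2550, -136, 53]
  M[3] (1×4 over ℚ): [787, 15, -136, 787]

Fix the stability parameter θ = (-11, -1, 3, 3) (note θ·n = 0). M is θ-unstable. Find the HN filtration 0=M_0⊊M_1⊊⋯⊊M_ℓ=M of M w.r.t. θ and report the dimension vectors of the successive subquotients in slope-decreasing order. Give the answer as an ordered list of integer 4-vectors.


Via rank(M_{q-1}∘⋯∘M_p): M ≅ I[1,4], I[2,3]^3.
μ_θ-semistable layers: μ^(1)=3; μ^(2)=-1; μ^(3)=-11

((0, 0, 4, 1); (0, 4, 0, 0); (1, 0, 0, 0))


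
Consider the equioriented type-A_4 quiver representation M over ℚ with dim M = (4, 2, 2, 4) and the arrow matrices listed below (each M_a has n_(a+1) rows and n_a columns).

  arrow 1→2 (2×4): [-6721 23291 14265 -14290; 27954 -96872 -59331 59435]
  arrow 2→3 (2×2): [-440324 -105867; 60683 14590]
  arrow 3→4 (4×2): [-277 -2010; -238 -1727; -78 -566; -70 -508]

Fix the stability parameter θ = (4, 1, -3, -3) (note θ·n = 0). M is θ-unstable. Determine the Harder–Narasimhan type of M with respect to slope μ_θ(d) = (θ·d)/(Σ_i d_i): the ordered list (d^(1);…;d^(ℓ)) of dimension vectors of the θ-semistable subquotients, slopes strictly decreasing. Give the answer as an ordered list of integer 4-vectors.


Barcode: M ≅ I[1,1]^2, I[1,4]^2, I[4,4]^2. HN layers by μ_θ (3 steps, strictly decreasing):
  μ^(1)=4; μ^(2)=-1/4; μ^(3)=-3

((2, 0, 0, 0); (2, 2, 2, 2); (0, 0, 0, 2))


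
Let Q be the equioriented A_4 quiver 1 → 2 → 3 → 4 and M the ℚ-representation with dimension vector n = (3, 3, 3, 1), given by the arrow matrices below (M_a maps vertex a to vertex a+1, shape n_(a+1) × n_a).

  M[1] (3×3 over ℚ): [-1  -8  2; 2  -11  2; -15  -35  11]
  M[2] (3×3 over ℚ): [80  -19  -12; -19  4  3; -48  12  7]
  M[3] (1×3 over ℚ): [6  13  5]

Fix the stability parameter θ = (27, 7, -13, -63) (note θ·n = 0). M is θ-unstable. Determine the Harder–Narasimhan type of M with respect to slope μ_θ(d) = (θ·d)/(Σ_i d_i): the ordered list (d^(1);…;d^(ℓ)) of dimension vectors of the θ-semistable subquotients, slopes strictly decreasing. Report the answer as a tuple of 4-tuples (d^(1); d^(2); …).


Barcode: M ≅ I[1,3]^2, I[1,4]. HN layers by μ_θ (2 steps, strictly decreasing):
  μ^(1)=7; μ^(2)=-21/2

((2, 2, 2, 0); (1, 1, 1, 1))


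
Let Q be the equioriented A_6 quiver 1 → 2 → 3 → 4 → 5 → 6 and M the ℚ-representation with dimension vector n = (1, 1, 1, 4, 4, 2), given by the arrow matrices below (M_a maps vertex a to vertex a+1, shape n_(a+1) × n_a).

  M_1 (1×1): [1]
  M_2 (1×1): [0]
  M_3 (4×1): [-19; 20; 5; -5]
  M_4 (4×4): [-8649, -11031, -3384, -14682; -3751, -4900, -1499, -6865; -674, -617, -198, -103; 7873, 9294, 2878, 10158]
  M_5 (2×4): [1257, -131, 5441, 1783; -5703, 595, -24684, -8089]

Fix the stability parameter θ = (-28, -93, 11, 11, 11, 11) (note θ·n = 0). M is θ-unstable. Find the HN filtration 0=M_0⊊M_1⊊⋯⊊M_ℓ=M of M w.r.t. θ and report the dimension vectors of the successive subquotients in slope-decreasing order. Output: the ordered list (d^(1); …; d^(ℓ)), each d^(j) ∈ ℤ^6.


Barcode: M ≅ I[1,2], I[3,6], I[4,5]^2, I[4,6]. HN layers by μ_θ (2 steps, strictly decreasing):
  μ^(1)=11; μ^(2)=-121/2

((0, 0, 1, 4, 4, 2); (1, 1, 0, 0, 0, 0))


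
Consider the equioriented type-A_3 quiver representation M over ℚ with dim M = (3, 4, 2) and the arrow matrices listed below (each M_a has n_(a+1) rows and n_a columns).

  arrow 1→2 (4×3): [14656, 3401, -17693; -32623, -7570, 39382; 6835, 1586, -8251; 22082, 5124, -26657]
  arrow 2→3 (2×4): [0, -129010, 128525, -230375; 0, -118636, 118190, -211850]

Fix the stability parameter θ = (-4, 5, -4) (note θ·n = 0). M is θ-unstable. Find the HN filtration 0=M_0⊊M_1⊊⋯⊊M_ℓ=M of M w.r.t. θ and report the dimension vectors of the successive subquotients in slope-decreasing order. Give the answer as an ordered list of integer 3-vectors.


Barcode: M ≅ I[1,2]^2, I[1,3], I[2,2], I[3,3]. HN layers by μ_θ (3 steps, strictly decreasing):
  μ^(1)=5; μ^(2)=1/2; μ^(3)=-4

((0, 3, 0); (0, 1, 1); (3, 0, 1))


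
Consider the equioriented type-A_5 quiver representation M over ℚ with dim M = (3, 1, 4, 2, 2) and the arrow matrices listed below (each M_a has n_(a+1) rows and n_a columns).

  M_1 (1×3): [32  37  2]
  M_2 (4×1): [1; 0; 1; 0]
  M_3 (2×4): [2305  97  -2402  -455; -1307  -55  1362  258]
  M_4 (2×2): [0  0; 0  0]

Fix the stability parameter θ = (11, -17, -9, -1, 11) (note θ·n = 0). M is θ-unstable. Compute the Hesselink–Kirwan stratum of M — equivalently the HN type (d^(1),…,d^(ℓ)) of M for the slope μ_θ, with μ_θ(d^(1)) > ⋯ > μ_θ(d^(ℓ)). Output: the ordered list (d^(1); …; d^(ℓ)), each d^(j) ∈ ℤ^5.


Via rank(M_{q-1}∘⋯∘M_p): M ≅ I[1,1]^2, I[1,4], I[3,3]^2, I[3,4], I[5,5]^2.
μ_θ-semistable layers: μ^(1)=11; μ^(2)=-1; μ^(3)=-5; μ^(4)=-9

((2, 0, 0, 0, 2); (0, 0, 0, 2, 0); (1, 1, 1, 0, 0); (0, 0, 3, 0, 0))


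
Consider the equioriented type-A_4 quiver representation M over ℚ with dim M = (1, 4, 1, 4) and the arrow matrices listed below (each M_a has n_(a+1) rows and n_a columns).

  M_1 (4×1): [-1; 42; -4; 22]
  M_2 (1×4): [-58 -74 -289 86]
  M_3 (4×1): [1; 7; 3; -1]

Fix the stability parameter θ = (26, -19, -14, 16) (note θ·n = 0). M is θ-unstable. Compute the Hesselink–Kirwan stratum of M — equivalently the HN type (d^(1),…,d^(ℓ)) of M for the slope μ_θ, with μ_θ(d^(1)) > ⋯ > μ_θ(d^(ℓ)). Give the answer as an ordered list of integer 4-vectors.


Interval decomposition of M: I[1,4], I[2,2]^3, I[4,4]^3.
HN type (ℓ=3): μ^(1)=16; μ^(2)=-7/3; μ^(3)=-19

((0, 0, 0, 4); (1, 1, 1, 0); (0, 3, 0, 0))


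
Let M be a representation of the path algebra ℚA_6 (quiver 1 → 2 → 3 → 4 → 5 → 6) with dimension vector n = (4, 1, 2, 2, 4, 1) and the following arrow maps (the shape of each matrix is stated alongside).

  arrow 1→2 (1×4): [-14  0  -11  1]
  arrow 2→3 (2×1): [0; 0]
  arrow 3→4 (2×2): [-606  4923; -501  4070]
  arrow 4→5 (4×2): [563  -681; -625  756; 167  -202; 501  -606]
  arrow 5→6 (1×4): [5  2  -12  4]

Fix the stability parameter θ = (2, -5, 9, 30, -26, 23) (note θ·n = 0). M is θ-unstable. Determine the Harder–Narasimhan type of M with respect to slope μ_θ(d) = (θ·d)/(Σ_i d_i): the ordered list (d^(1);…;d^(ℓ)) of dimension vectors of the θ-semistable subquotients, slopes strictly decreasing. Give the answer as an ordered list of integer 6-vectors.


Via rank(M_{q-1}∘⋯∘M_p): M ≅ I[1,1]^3, I[1,2], I[3,5], I[3,6], I[5,5]^2.
μ_θ-semistable layers: μ^(1)=23; μ^(2)=13/3; μ^(3)=2; μ^(4)=-3/2; μ^(5)=-26

((0, 0, 0, 0, 0, 1); (0, 0, 2, 2, 2, 0); (3, 0, 0, 0, 0, 0); (1, 1, 0, 0, 0, 0); (0, 0, 0, 0, 2, 0))


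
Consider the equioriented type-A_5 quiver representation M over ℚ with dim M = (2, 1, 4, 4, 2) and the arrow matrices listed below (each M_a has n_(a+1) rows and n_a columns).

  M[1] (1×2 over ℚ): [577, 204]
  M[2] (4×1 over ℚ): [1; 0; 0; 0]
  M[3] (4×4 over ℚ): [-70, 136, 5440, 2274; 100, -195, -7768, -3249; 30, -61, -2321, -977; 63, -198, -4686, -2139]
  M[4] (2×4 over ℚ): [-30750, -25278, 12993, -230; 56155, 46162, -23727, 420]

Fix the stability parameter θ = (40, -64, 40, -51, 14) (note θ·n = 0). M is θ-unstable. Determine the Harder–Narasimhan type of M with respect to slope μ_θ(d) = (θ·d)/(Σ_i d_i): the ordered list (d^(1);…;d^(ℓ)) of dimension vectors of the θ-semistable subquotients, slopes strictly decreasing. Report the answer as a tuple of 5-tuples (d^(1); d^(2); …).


Via rank(M_{q-1}∘⋯∘M_p): M ≅ I[1,1], I[1,4], I[3,3], I[3,4], I[3,5], I[4,5].
μ_θ-semistable layers: μ^(1)=40; μ^(2)=14; μ^(3)=-11/2; μ^(4)=-12; μ^(5)=-51

((1, 0, 1, 0, 0); (0, 0, 0, 0, 2); (0, 0, 3, 3, 0); (1, 1, 0, 0, 0); (0, 0, 0, 1, 0))


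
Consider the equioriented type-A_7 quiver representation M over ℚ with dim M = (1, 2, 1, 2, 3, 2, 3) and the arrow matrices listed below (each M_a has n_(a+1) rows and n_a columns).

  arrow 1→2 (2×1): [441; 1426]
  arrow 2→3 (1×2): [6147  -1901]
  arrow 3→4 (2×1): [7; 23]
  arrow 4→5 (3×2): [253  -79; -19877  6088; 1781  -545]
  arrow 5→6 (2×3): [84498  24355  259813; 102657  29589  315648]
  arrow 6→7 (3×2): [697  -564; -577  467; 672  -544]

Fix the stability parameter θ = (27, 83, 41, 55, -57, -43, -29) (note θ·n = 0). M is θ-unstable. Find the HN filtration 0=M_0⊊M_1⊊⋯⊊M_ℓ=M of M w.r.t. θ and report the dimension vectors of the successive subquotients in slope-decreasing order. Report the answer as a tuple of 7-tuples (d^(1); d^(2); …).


Via rank(M_{q-1}∘⋯∘M_p): M ≅ I[1,7], I[2,2], I[4,5], I[5,7], I[7,7].
μ_θ-semistable layers: μ^(1)=83; μ^(2)=11; μ^(3)=-1; μ^(4)=-29; μ^(5)=-43; μ^(6)=-57

((0, 1, 0, 0, 0, 0, 0); (1, 1, 1, 1, 1, 1, 1); (0, 0, 0, 1, 1, 0, 0); (0, 0, 0, 0, 0, 0, 2); (0, 0, 0, 0, 0, 1, 0); (0, 0, 0, 0, 1, 0, 0))


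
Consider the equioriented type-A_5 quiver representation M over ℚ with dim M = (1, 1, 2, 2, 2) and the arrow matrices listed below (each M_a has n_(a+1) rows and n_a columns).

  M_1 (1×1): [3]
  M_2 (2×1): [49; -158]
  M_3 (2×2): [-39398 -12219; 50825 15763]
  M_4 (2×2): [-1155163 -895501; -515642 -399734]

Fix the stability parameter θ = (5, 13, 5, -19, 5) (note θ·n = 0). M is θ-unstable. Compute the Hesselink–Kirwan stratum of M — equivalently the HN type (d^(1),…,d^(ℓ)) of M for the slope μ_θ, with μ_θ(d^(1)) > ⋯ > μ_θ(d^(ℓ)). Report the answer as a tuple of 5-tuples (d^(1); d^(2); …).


Via rank(M_{q-1}∘⋯∘M_p): M ≅ I[1,5], I[3,4], I[5,5].
μ_θ-semistable layers: μ^(1)=5; μ^(2)=1; μ^(3)=-7

((0, 0, 0, 0, 2); (1, 1, 1, 1, 0); (0, 0, 1, 1, 0))


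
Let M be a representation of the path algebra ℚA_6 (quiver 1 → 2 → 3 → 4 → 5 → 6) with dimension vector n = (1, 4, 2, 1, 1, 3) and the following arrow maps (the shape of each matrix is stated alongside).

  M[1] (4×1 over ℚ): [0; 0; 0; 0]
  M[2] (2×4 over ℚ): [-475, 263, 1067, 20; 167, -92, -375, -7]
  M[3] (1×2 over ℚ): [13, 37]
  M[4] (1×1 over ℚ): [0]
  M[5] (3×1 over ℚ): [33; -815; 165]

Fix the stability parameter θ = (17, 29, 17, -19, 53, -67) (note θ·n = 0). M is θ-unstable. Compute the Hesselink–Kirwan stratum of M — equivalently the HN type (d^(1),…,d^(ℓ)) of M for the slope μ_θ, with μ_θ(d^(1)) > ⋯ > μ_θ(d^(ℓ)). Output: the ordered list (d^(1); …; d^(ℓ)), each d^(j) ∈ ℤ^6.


Barcode: M ≅ I[1,1], I[2,2]^2, I[2,3], I[2,4], I[5,6], I[6,6]^2. HN layers by μ_θ (6 steps, strictly decreasing):
  μ^(1)=29; μ^(2)=23; μ^(3)=17; μ^(4)=9; μ^(5)=-7; μ^(6)=-67

((0, 2, 0, 0, 0, 0); (0, 1, 1, 0, 0, 0); (1, 0, 0, 0, 0, 0); (0, 1, 1, 1, 0, 0); (0, 0, 0, 0, 1, 1); (0, 0, 0, 0, 0, 2))


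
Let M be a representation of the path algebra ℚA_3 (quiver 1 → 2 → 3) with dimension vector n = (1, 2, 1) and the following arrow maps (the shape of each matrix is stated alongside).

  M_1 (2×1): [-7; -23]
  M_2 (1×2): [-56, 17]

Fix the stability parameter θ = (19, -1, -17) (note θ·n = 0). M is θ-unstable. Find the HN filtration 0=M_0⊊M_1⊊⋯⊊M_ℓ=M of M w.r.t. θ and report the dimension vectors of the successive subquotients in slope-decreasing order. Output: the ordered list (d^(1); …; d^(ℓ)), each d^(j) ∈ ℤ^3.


Interval decomposition of M: I[1,3], I[2,2].
HN type (ℓ=2): μ^(1)=1/3; μ^(2)=-1

((1, 1, 1); (0, 1, 0))


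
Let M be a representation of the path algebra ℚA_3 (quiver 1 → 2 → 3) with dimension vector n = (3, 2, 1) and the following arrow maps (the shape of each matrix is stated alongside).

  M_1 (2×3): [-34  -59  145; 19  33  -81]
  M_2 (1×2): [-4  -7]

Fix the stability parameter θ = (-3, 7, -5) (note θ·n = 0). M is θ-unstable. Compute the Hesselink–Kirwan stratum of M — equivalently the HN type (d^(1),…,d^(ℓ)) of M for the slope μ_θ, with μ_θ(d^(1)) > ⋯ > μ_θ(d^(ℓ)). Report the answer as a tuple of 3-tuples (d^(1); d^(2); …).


Via rank(M_{q-1}∘⋯∘M_p): M ≅ I[1,1], I[1,2], I[1,3].
μ_θ-semistable layers: μ^(1)=7; μ^(2)=1; μ^(3)=-3

((0, 1, 0); (0, 1, 1); (3, 0, 0))


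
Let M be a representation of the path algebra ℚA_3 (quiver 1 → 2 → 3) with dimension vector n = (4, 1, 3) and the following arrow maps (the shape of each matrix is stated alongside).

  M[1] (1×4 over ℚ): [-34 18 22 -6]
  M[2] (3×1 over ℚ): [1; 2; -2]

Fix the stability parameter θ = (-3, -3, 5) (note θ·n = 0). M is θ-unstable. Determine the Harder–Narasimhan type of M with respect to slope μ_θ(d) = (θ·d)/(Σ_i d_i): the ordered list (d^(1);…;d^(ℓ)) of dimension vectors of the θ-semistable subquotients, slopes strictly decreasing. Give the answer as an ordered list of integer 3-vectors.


Barcode: M ≅ I[1,1]^3, I[1,3], I[3,3]^2. HN layers by μ_θ (2 steps, strictly decreasing):
  μ^(1)=5; μ^(2)=-3

((0, 0, 3); (4, 1, 0))


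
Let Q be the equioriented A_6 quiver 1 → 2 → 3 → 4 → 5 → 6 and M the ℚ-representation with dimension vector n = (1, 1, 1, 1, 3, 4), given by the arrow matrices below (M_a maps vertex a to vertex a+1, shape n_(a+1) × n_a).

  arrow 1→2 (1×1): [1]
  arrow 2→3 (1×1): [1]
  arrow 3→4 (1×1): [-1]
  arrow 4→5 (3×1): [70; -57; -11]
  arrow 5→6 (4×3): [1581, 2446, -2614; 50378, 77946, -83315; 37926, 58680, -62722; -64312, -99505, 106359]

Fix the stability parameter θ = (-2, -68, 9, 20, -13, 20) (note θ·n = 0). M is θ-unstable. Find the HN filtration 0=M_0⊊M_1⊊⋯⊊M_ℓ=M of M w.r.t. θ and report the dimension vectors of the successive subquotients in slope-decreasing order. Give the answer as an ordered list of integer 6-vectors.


Interval decomposition of M: I[1,6], I[5,6]^2, I[6,6].
HN type (ℓ=4): μ^(1)=20; μ^(2)=16/3; μ^(3)=-13; μ^(4)=-35

((0, 0, 0, 0, 0, 4); (0, 0, 1, 1, 1, 0); (0, 0, 0, 0, 2, 0); (1, 1, 0, 0, 0, 0))


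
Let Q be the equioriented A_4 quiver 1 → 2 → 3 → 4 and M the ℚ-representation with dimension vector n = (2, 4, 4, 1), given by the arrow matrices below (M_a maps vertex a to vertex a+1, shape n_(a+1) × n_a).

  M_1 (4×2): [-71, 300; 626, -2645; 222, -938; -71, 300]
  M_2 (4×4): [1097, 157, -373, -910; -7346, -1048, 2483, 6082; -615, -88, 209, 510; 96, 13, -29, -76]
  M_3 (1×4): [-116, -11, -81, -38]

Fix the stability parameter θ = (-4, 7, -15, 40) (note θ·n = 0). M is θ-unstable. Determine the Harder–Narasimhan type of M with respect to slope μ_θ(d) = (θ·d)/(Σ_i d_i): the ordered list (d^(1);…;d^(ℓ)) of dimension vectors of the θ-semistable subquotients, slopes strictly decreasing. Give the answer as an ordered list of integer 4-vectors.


Via rank(M_{q-1}∘⋯∘M_p): M ≅ I[1,3], I[1,4], I[2,3]^2.
μ_θ-semistable layers: μ^(1)=40; μ^(2)=-4

((0, 0, 0, 1); (2, 4, 4, 0))


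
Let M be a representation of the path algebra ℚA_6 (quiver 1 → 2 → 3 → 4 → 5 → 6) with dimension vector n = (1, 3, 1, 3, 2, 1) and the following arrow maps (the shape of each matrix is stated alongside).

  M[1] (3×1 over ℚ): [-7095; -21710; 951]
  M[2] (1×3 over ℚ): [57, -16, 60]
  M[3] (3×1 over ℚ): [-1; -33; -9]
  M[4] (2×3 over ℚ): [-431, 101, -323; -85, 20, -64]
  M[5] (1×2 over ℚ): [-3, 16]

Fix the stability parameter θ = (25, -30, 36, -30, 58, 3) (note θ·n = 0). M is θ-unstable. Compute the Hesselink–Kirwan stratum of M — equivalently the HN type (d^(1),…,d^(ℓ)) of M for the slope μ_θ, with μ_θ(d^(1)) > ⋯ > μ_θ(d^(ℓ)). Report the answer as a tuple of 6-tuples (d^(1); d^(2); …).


Via rank(M_{q-1}∘⋯∘M_p): M ≅ I[1,6], I[2,2]^2, I[4,4], I[4,5].
μ_θ-semistable layers: μ^(1)=58; μ^(2)=61/2; μ^(3)=3; μ^(4)=-5/2; μ^(5)=-30

((0, 0, 0, 0, 1, 0); (0, 0, 0, 0, 1, 1); (0, 0, 1, 1, 0, 0); (1, 1, 0, 0, 0, 0); (0, 2, 0, 2, 0, 0))


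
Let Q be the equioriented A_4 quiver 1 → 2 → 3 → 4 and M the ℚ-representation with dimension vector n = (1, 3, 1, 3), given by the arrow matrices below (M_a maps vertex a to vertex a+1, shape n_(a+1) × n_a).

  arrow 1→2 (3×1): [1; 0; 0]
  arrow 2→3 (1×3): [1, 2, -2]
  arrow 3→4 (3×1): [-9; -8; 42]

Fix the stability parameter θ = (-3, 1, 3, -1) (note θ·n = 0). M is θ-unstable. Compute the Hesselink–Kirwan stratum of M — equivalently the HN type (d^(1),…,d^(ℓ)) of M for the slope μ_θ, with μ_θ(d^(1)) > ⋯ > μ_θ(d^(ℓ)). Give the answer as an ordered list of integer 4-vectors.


Interval decomposition of M: I[1,4], I[2,2]^2, I[4,4]^2.
HN type (ℓ=3): μ^(1)=1; μ^(2)=-1; μ^(3)=-3

((0, 3, 1, 1); (0, 0, 0, 2); (1, 0, 0, 0))


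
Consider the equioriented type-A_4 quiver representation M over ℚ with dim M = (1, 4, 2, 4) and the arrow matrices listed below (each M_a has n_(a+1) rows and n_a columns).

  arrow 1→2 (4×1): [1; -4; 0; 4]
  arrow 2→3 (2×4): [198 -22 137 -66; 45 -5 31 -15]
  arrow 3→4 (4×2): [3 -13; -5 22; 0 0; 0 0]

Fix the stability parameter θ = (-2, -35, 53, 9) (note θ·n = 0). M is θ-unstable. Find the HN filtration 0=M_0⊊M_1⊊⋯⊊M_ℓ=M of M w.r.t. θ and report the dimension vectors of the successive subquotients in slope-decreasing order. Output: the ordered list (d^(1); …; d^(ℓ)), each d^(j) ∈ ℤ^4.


Interval decomposition of M: I[1,4], I[2,2]^2, I[2,4], I[4,4]^2.
HN type (ℓ=4): μ^(1)=31; μ^(2)=9; μ^(3)=-37/2; μ^(4)=-35

((0, 0, 2, 2); (0, 0, 0, 2); (1, 1, 0, 0); (0, 3, 0, 0))


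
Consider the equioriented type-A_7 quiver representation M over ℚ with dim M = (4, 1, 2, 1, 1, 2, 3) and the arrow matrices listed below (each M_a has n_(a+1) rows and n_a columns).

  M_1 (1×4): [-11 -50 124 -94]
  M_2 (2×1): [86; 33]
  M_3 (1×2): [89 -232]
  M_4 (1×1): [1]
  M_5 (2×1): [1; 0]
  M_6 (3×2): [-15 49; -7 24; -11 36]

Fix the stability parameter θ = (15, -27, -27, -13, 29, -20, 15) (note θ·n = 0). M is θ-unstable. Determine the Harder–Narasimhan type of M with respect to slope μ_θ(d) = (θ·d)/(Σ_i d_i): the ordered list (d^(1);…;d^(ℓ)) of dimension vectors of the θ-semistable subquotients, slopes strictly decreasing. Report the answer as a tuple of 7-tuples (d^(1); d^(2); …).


Barcode: M ≅ I[1,1]^3, I[1,7], I[3,3], I[6,7], I[7,7]. HN layers by μ_θ (5 steps, strictly decreasing):
  μ^(1)=15; μ^(2)=9/2; μ^(3)=-13; μ^(4)=-20; μ^(5)=-27

((3, 0, 0, 0, 0, 0, 3); (0, 0, 0, 0, 1, 1, 0); (1, 1, 1, 1, 0, 0, 0); (0, 0, 0, 0, 0, 1, 0); (0, 0, 1, 0, 0, 0, 0))


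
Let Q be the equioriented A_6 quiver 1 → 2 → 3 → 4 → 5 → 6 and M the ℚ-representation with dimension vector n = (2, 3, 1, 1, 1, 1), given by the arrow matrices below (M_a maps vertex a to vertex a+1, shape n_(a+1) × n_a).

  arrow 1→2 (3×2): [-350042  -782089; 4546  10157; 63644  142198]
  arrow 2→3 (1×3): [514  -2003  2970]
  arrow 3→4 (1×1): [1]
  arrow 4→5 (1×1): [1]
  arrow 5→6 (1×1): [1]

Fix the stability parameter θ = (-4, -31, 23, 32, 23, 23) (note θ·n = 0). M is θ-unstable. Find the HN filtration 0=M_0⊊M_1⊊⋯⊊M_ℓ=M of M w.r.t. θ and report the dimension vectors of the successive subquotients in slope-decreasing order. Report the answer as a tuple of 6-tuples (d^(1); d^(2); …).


Barcode: M ≅ I[1,1], I[1,6], I[2,2]^2. HN layers by μ_θ (5 steps, strictly decreasing):
  μ^(1)=26; μ^(2)=23; μ^(3)=-4; μ^(4)=-35/2; μ^(5)=-31

((0, 0, 0, 1, 1, 1); (0, 0, 1, 0, 0, 0); (1, 0, 0, 0, 0, 0); (1, 1, 0, 0, 0, 0); (0, 2, 0, 0, 0, 0))


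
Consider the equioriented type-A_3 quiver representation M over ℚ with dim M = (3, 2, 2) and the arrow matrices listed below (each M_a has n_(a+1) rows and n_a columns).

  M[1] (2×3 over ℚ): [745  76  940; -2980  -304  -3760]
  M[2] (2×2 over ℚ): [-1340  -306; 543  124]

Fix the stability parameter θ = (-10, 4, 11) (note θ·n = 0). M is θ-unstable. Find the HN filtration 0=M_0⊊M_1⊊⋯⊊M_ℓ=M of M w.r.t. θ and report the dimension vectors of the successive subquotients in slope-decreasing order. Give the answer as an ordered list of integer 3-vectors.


Interval decomposition of M: I[1,1]^2, I[1,3], I[2,3].
HN type (ℓ=3): μ^(1)=11; μ^(2)=4; μ^(3)=-10

((0, 0, 2); (0, 2, 0); (3, 0, 0))


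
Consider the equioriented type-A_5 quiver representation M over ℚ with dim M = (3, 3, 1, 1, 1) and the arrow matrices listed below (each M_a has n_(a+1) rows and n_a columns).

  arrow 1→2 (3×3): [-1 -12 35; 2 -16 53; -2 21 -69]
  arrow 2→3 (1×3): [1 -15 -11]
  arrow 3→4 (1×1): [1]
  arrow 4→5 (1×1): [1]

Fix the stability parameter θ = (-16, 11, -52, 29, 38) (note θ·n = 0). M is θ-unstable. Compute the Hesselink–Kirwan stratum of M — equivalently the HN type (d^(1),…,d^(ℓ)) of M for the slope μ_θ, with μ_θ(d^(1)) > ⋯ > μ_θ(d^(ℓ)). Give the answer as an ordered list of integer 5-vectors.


Via rank(M_{q-1}∘⋯∘M_p): M ≅ I[1,2]^2, I[1,5].
μ_θ-semistable layers: μ^(1)=38; μ^(2)=29; μ^(3)=11; μ^(4)=-16; μ^(5)=-19

((0, 0, 0, 0, 1); (0, 0, 0, 1, 0); (0, 2, 0, 0, 0); (2, 0, 0, 0, 0); (1, 1, 1, 0, 0))


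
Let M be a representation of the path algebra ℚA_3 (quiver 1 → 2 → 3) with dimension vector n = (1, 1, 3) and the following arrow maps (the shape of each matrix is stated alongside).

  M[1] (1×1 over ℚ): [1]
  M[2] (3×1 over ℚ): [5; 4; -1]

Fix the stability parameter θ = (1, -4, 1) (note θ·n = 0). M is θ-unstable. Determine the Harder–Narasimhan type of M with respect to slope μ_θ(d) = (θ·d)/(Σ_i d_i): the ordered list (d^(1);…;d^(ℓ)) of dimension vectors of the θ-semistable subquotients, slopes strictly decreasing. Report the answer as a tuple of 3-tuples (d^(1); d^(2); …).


Barcode: M ≅ I[1,3], I[3,3]^2. HN layers by μ_θ (2 steps, strictly decreasing):
  μ^(1)=1; μ^(2)=-3/2

((0, 0, 3); (1, 1, 0))


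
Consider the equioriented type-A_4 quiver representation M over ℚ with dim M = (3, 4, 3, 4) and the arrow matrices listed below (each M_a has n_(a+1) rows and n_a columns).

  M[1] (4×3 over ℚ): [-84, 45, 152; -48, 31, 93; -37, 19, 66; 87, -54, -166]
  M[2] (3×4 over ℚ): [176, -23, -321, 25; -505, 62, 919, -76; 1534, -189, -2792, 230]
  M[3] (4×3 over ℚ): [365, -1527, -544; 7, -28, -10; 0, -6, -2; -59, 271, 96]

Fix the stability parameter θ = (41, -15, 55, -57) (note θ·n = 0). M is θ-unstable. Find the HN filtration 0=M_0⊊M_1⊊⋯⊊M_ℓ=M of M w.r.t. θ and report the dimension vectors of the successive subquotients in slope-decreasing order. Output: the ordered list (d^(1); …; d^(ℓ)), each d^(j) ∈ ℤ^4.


Barcode: M ≅ I[1,4]^3, I[2,2], I[4,4]. HN layers by μ_θ (3 steps, strictly decreasing):
  μ^(1)=6; μ^(2)=-15; μ^(3)=-57

((3, 3, 3, 3); (0, 1, 0, 0); (0, 0, 0, 1))


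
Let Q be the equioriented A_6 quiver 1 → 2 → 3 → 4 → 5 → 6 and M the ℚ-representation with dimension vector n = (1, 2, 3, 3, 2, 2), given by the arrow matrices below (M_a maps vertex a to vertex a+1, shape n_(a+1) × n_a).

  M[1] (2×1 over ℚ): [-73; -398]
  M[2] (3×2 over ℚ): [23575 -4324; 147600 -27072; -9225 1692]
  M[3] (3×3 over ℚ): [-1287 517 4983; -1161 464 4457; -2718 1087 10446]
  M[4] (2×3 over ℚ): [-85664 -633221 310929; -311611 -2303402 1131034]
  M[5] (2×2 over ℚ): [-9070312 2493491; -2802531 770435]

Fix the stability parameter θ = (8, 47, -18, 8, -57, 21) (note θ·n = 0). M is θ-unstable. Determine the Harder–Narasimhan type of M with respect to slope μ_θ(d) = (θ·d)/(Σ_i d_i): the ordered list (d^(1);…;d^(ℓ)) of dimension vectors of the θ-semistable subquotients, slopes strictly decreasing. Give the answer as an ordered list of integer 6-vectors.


Interval decomposition of M: I[1,3], I[2,2], I[3,6]^2, I[4,4].
HN type (ℓ=5): μ^(1)=47; μ^(2)=21; μ^(3)=29/2; μ^(4)=8; μ^(5)=-67/3

((0, 1, 0, 0, 0, 0); (0, 0, 0, 0, 0, 2); (0, 1, 1, 0, 0, 0); (1, 0, 0, 1, 0, 0); (0, 0, 2, 2, 2, 0))


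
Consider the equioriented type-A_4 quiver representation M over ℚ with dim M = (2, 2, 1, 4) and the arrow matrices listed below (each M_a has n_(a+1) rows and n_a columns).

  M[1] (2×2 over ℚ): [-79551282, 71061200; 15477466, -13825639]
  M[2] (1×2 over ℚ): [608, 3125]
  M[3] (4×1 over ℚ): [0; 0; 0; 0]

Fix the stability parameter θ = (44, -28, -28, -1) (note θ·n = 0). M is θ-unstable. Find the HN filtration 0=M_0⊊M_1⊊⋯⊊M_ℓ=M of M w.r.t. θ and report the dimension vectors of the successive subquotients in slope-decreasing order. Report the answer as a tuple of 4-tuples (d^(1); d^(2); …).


Via rank(M_{q-1}∘⋯∘M_p): M ≅ I[1,2], I[1,3], I[4,4]^4.
μ_θ-semistable layers: μ^(1)=8; μ^(2)=-1; μ^(3)=-4

((1, 1, 0, 0); (0, 0, 0, 4); (1, 1, 1, 0))


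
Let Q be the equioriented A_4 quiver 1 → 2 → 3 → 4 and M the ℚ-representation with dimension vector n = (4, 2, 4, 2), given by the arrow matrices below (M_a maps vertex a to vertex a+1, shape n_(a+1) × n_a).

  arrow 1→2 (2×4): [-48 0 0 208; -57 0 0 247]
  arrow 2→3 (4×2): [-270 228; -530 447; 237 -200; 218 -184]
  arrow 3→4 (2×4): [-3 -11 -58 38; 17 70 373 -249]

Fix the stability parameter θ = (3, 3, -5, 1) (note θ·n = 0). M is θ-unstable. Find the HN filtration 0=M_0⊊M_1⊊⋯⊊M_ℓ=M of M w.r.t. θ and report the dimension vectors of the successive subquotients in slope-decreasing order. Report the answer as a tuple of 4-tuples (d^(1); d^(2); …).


Barcode: M ≅ I[1,1]^3, I[1,4], I[2,4], I[3,3]^2. HN layers by μ_θ (5 steps, strictly decreasing):
  μ^(1)=3; μ^(2)=1; μ^(3)=1/3; μ^(4)=-1; μ^(5)=-5

((3, 0, 0, 0); (0, 0, 0, 2); (1, 1, 1, 0); (0, 1, 1, 0); (0, 0, 2, 0))


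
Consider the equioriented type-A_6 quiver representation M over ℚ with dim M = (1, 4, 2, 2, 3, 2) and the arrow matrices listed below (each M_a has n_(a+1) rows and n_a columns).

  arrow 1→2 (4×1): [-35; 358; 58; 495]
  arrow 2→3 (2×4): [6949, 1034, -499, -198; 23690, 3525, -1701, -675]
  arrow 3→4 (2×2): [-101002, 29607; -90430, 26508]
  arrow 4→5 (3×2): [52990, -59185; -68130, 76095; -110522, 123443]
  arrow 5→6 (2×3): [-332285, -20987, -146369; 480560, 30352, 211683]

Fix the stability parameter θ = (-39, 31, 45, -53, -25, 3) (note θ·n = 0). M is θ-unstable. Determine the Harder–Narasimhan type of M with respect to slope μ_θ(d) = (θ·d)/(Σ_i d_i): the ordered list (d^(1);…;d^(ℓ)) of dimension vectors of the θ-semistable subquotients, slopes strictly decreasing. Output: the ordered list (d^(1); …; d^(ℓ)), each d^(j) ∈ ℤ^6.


Interval decomposition of M: I[1,4], I[2,2]^2, I[2,6], I[5,5], I[5,6].
HN type (ℓ=6): μ^(1)=31; μ^(2)=23/3; μ^(3)=3; μ^(4)=-1/2; μ^(5)=-25; μ^(6)=-39

((0, 2, 0, 0, 0, 0); (0, 1, 1, 1, 0, 0); (0, 0, 0, 0, 0, 2); (0, 1, 1, 1, 1, 0); (0, 0, 0, 0, 2, 0); (1, 0, 0, 0, 0, 0))


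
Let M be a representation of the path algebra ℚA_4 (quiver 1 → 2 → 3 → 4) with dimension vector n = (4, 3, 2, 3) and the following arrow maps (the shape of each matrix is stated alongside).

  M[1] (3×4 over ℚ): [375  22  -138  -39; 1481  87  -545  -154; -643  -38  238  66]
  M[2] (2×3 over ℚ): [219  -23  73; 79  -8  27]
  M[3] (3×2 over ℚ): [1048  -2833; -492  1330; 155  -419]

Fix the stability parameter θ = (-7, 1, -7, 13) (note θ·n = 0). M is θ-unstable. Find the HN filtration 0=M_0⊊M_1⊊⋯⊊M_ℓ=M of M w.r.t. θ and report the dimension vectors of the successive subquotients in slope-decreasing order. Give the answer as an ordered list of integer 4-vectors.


Barcode: M ≅ I[1,1], I[1,2], I[1,4]^2, I[4,4]. HN layers by μ_θ (4 steps, strictly decreasing):
  μ^(1)=13; μ^(2)=1; μ^(3)=-3; μ^(4)=-7

((0, 0, 0, 3); (0, 1, 0, 0); (0, 2, 2, 0); (4, 0, 0, 0))


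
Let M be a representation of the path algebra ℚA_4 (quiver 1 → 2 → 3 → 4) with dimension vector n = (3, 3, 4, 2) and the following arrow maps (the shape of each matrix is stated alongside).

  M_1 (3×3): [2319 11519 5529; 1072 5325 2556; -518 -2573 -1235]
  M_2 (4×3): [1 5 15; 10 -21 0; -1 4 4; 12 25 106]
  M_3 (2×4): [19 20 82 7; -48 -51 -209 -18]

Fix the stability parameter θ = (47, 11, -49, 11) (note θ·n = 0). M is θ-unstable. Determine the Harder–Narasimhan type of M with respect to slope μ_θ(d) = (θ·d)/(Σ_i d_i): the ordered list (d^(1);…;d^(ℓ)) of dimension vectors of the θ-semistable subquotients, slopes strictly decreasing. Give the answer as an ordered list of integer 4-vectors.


Via rank(M_{q-1}∘⋯∘M_p): M ≅ I[1,3], I[1,4]^2, I[3,3].
μ_θ-semistable layers: μ^(1)=11; μ^(2)=3; μ^(3)=-49

((0, 0, 0, 2); (3, 3, 3, 0); (0, 0, 1, 0))


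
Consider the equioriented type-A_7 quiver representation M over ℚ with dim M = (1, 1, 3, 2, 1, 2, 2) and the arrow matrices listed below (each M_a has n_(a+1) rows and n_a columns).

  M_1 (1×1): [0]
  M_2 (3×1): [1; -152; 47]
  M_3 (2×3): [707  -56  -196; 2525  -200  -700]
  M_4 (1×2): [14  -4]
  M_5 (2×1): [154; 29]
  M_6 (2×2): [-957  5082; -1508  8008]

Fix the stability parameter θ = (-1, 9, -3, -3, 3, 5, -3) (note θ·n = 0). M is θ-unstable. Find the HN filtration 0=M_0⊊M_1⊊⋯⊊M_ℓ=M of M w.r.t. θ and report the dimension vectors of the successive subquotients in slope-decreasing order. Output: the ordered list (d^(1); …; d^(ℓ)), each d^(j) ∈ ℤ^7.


Barcode: M ≅ I[1,1], I[2,6], I[3,3]^2, I[4,4], I[6,7], I[7,7]. HN layers by μ_θ (5 steps, strictly decreasing):
  μ^(1)=5; μ^(2)=3; μ^(3)=1; μ^(4)=-1; μ^(5)=-3

((0, 0, 0, 0, 0, 1, 0); (0, 0, 0, 0, 1, 0, 0); (0, 1, 1, 1, 0, 1, 1); (1, 0, 0, 0, 0, 0, 0); (0, 0, 2, 1, 0, 0, 1))


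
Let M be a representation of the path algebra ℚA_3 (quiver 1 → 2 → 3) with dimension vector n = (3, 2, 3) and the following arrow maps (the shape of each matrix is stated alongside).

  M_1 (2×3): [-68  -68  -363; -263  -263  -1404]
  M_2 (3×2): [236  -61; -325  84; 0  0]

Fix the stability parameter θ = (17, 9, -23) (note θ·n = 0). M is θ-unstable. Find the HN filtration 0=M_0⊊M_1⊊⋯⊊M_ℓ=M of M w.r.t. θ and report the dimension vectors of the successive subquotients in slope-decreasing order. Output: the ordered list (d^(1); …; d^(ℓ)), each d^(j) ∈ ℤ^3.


Barcode: M ≅ I[1,1], I[1,3]^2, I[3,3]. HN layers by μ_θ (3 steps, strictly decreasing):
  μ^(1)=17; μ^(2)=1; μ^(3)=-23

((1, 0, 0); (2, 2, 2); (0, 0, 1))


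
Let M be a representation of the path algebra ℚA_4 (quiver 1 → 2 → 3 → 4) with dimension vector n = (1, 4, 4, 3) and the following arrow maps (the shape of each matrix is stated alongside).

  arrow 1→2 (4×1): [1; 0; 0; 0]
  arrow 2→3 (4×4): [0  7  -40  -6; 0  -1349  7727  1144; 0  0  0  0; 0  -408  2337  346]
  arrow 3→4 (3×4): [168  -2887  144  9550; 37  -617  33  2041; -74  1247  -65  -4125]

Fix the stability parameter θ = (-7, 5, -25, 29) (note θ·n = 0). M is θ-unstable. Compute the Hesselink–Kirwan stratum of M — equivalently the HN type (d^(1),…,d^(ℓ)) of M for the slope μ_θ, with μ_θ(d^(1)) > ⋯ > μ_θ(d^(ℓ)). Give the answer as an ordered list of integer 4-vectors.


Barcode: M ≅ I[1,2], I[2,2], I[2,4]^2, I[3,3], I[3,4]. HN layers by μ_θ (5 steps, strictly decreasing):
  μ^(1)=29; μ^(2)=5; μ^(3)=-7; μ^(4)=-10; μ^(5)=-25

((0, 0, 0, 3); (0, 2, 0, 0); (1, 0, 0, 0); (0, 2, 2, 0); (0, 0, 2, 0))
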